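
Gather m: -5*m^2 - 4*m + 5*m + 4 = -5*m^2 + m + 4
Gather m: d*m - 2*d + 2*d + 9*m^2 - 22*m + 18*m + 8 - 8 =9*m^2 + m*(d - 4)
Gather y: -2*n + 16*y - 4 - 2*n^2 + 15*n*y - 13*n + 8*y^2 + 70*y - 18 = -2*n^2 - 15*n + 8*y^2 + y*(15*n + 86) - 22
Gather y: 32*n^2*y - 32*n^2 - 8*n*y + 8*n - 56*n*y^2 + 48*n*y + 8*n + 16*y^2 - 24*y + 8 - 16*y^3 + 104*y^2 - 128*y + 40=-32*n^2 + 16*n - 16*y^3 + y^2*(120 - 56*n) + y*(32*n^2 + 40*n - 152) + 48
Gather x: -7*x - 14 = -7*x - 14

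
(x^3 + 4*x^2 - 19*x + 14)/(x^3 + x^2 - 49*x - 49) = (x^2 - 3*x + 2)/(x^2 - 6*x - 7)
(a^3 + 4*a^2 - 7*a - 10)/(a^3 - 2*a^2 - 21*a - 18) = (a^2 + 3*a - 10)/(a^2 - 3*a - 18)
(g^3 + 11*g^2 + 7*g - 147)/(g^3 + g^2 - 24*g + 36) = (g^2 + 14*g + 49)/(g^2 + 4*g - 12)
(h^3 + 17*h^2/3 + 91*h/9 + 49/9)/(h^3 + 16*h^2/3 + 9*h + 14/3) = (h + 7/3)/(h + 2)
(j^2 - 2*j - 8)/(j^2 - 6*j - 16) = (j - 4)/(j - 8)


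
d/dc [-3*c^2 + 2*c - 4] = 2 - 6*c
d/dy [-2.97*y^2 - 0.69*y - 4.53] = -5.94*y - 0.69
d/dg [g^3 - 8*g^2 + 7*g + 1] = 3*g^2 - 16*g + 7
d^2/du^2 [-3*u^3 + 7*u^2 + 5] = 14 - 18*u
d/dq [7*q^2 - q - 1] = 14*q - 1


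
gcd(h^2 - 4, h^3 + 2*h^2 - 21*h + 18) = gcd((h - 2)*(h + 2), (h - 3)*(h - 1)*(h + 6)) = 1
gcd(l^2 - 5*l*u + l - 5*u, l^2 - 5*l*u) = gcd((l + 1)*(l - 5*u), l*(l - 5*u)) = -l + 5*u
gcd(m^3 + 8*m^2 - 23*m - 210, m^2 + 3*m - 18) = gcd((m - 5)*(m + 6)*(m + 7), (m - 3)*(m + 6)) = m + 6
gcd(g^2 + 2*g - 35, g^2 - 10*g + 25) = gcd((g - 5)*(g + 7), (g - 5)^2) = g - 5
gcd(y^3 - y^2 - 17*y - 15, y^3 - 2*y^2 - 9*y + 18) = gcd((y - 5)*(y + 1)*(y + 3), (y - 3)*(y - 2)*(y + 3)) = y + 3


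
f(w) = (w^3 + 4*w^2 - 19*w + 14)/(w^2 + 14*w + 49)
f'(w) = (-2*w - 14)*(w^3 + 4*w^2 - 19*w + 14)/(w^2 + 14*w + 49)^2 + (3*w^2 + 8*w - 19)/(w^2 + 14*w + 49)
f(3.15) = 0.24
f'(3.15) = 0.30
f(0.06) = 0.26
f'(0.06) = -0.44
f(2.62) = 0.10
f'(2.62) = 0.22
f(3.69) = 0.43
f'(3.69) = 0.37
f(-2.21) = 2.82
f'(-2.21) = -2.14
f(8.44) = 3.10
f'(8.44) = 0.70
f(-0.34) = 0.47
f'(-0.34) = -0.62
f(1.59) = -0.03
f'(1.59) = 0.02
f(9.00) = 3.50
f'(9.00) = 0.72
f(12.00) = 5.79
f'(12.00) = 0.80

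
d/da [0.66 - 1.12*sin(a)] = -1.12*cos(a)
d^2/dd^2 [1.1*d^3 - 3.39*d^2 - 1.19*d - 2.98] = 6.6*d - 6.78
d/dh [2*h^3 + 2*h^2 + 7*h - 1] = 6*h^2 + 4*h + 7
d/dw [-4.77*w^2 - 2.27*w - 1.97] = -9.54*w - 2.27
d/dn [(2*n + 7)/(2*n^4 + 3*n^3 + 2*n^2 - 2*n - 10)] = (4*n^4 + 6*n^3 + 4*n^2 - 4*n - (2*n + 7)*(8*n^3 + 9*n^2 + 4*n - 2) - 20)/(2*n^4 + 3*n^3 + 2*n^2 - 2*n - 10)^2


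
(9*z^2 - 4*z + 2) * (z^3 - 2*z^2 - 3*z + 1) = 9*z^5 - 22*z^4 - 17*z^3 + 17*z^2 - 10*z + 2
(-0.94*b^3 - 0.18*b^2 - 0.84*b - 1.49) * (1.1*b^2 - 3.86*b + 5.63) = -1.034*b^5 + 3.4304*b^4 - 5.5214*b^3 + 0.59*b^2 + 1.0222*b - 8.3887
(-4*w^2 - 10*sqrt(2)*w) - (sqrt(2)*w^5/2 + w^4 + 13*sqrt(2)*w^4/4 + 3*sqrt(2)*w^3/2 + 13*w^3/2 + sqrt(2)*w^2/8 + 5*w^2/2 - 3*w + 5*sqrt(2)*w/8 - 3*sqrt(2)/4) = -sqrt(2)*w^5/2 - 13*sqrt(2)*w^4/4 - w^4 - 13*w^3/2 - 3*sqrt(2)*w^3/2 - 13*w^2/2 - sqrt(2)*w^2/8 - 85*sqrt(2)*w/8 + 3*w + 3*sqrt(2)/4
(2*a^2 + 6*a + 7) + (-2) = 2*a^2 + 6*a + 5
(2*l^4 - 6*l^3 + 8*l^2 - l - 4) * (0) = 0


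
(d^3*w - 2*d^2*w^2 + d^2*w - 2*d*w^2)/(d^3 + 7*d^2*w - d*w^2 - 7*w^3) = d*w*(d^2 - 2*d*w + d - 2*w)/(d^3 + 7*d^2*w - d*w^2 - 7*w^3)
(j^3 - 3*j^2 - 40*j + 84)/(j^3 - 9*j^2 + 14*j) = (j + 6)/j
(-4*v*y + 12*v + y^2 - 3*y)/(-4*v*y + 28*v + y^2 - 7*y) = (y - 3)/(y - 7)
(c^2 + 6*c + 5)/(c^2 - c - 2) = (c + 5)/(c - 2)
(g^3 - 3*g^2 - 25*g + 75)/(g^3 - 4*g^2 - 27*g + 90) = (g - 5)/(g - 6)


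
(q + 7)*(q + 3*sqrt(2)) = q^2 + 3*sqrt(2)*q + 7*q + 21*sqrt(2)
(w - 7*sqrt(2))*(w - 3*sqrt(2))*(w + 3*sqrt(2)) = w^3 - 7*sqrt(2)*w^2 - 18*w + 126*sqrt(2)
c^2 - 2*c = c*(c - 2)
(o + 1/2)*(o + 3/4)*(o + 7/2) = o^3 + 19*o^2/4 + 19*o/4 + 21/16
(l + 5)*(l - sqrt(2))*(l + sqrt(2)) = l^3 + 5*l^2 - 2*l - 10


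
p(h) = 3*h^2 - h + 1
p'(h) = 6*h - 1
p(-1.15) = 6.12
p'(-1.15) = -7.90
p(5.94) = 100.91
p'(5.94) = 34.64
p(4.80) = 65.32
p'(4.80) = 27.80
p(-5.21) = 87.64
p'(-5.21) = -32.26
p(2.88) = 23.00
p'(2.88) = 16.28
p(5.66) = 91.45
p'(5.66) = 32.96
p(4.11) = 47.57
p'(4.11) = 23.66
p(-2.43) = 21.14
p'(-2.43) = -15.58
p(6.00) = 103.00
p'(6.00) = 35.00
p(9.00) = 235.00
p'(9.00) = 53.00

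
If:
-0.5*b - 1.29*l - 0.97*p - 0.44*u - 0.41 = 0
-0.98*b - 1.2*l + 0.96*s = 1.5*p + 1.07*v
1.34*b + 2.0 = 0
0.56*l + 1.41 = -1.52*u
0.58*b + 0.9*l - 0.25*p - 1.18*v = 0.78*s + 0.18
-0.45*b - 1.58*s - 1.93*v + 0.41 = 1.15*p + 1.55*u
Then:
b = -1.49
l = 28.64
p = -32.53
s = 8.34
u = -11.48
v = 22.34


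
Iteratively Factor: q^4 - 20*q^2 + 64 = (q + 2)*(q^3 - 2*q^2 - 16*q + 32) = (q - 4)*(q + 2)*(q^2 + 2*q - 8) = (q - 4)*(q - 2)*(q + 2)*(q + 4)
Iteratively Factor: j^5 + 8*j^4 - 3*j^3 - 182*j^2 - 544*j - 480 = (j + 3)*(j^4 + 5*j^3 - 18*j^2 - 128*j - 160) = (j + 3)*(j + 4)*(j^3 + j^2 - 22*j - 40) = (j + 3)*(j + 4)^2*(j^2 - 3*j - 10) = (j + 2)*(j + 3)*(j + 4)^2*(j - 5)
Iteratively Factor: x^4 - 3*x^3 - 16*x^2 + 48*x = (x)*(x^3 - 3*x^2 - 16*x + 48) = x*(x - 3)*(x^2 - 16) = x*(x - 3)*(x + 4)*(x - 4)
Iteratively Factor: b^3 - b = (b + 1)*(b^2 - b) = (b - 1)*(b + 1)*(b)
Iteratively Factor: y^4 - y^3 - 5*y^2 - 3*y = (y + 1)*(y^3 - 2*y^2 - 3*y) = (y - 3)*(y + 1)*(y^2 + y) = y*(y - 3)*(y + 1)*(y + 1)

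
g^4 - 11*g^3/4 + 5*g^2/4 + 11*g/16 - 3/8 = (g - 2)*(g - 3/4)*(g - 1/2)*(g + 1/2)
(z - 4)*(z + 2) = z^2 - 2*z - 8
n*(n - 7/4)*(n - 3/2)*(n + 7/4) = n^4 - 3*n^3/2 - 49*n^2/16 + 147*n/32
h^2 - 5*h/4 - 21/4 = (h - 3)*(h + 7/4)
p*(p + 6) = p^2 + 6*p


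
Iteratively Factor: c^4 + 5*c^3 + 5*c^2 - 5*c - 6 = (c - 1)*(c^3 + 6*c^2 + 11*c + 6) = (c - 1)*(c + 1)*(c^2 + 5*c + 6) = (c - 1)*(c + 1)*(c + 2)*(c + 3)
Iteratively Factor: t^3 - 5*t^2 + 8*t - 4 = (t - 2)*(t^2 - 3*t + 2) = (t - 2)*(t - 1)*(t - 2)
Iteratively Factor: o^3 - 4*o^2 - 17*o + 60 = (o - 3)*(o^2 - o - 20) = (o - 5)*(o - 3)*(o + 4)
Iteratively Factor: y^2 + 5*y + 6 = (y + 2)*(y + 3)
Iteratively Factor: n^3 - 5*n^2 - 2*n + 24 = (n - 4)*(n^2 - n - 6) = (n - 4)*(n + 2)*(n - 3)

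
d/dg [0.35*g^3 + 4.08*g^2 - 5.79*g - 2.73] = 1.05*g^2 + 8.16*g - 5.79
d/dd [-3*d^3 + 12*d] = 12 - 9*d^2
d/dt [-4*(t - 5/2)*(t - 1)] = 14 - 8*t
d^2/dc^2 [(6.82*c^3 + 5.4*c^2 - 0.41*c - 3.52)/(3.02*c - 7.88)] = (124.402256*c^3 - 973.797792*c^2 + 2540.902848*c + 586.897872)/(27.543608*c^3 - 215.606256*c^2 + 562.575264*c - 489.303872)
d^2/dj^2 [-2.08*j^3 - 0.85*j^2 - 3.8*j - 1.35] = -12.48*j - 1.7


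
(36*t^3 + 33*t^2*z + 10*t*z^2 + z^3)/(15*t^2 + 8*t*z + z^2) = (12*t^2 + 7*t*z + z^2)/(5*t + z)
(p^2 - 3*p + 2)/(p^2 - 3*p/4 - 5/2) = 4*(p - 1)/(4*p + 5)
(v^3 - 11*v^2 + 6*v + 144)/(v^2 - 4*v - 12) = (v^2 - 5*v - 24)/(v + 2)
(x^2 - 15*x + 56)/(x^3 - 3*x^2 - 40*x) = (x - 7)/(x*(x + 5))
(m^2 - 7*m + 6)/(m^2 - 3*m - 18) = (m - 1)/(m + 3)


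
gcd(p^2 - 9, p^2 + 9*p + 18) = p + 3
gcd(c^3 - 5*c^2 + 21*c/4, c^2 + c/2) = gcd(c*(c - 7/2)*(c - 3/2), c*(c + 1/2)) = c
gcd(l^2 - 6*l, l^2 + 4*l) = l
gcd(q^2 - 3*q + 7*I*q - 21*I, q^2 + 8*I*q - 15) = 1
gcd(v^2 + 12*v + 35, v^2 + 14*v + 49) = v + 7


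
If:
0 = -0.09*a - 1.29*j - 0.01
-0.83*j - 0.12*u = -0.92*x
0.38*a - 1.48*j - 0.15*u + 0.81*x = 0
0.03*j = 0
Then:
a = -0.11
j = 0.00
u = -0.95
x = -0.12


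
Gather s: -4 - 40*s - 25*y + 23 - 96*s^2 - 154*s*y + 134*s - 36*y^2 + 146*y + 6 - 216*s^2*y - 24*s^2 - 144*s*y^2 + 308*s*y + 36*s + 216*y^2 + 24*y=s^2*(-216*y - 120) + s*(-144*y^2 + 154*y + 130) + 180*y^2 + 145*y + 25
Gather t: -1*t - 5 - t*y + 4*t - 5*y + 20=t*(3 - y) - 5*y + 15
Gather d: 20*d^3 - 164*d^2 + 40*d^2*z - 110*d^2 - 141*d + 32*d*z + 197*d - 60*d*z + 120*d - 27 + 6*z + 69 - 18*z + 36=20*d^3 + d^2*(40*z - 274) + d*(176 - 28*z) - 12*z + 78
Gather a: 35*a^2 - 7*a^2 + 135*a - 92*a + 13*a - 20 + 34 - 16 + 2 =28*a^2 + 56*a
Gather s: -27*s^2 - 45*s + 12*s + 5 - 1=-27*s^2 - 33*s + 4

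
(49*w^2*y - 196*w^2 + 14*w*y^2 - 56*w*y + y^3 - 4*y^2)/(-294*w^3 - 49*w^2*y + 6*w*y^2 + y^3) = (7*w*y - 28*w + y^2 - 4*y)/(-42*w^2 - w*y + y^2)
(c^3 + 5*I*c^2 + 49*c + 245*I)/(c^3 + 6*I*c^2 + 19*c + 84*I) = (c^2 - 2*I*c + 35)/(c^2 - I*c + 12)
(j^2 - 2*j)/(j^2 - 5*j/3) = 3*(j - 2)/(3*j - 5)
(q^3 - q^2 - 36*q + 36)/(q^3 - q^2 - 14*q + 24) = (q^3 - q^2 - 36*q + 36)/(q^3 - q^2 - 14*q + 24)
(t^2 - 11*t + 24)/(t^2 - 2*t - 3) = (t - 8)/(t + 1)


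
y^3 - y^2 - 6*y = y*(y - 3)*(y + 2)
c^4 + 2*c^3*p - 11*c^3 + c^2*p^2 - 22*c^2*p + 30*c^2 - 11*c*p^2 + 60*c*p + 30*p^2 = (c - 6)*(c - 5)*(c + p)^2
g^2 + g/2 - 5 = (g - 2)*(g + 5/2)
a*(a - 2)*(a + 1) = a^3 - a^2 - 2*a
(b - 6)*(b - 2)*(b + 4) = b^3 - 4*b^2 - 20*b + 48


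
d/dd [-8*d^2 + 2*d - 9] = 2 - 16*d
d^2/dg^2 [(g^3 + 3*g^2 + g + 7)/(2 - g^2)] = 2*(-3*g^3 - 39*g^2 - 18*g - 26)/(g^6 - 6*g^4 + 12*g^2 - 8)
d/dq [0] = 0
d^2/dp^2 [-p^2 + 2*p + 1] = -2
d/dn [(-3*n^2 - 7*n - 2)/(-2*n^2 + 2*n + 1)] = (-20*n^2 - 14*n - 3)/(4*n^4 - 8*n^3 + 4*n + 1)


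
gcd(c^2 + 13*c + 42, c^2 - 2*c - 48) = c + 6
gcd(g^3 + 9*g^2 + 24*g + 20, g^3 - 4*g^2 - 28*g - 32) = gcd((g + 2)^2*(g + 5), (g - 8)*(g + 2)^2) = g^2 + 4*g + 4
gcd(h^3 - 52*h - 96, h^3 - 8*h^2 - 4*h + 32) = h^2 - 6*h - 16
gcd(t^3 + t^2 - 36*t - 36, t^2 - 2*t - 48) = t + 6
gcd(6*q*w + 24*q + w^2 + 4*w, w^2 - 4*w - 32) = w + 4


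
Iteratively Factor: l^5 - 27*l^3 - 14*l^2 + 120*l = (l + 4)*(l^4 - 4*l^3 - 11*l^2 + 30*l) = (l - 5)*(l + 4)*(l^3 + l^2 - 6*l) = l*(l - 5)*(l + 4)*(l^2 + l - 6) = l*(l - 5)*(l + 3)*(l + 4)*(l - 2)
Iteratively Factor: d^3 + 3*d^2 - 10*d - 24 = (d + 2)*(d^2 + d - 12) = (d - 3)*(d + 2)*(d + 4)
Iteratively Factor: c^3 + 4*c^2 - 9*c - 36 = (c - 3)*(c^2 + 7*c + 12) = (c - 3)*(c + 3)*(c + 4)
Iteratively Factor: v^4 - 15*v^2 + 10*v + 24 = (v - 2)*(v^3 + 2*v^2 - 11*v - 12) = (v - 2)*(v + 1)*(v^2 + v - 12) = (v - 3)*(v - 2)*(v + 1)*(v + 4)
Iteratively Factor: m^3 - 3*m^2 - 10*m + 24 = (m - 4)*(m^2 + m - 6) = (m - 4)*(m - 2)*(m + 3)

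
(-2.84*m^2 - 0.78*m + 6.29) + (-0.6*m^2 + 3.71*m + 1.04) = -3.44*m^2 + 2.93*m + 7.33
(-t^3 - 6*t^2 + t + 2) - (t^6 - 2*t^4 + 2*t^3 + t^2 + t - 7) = -t^6 + 2*t^4 - 3*t^3 - 7*t^2 + 9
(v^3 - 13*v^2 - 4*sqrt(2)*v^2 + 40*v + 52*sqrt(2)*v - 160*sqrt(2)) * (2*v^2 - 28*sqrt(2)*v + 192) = 2*v^5 - 36*sqrt(2)*v^4 - 26*v^4 + 496*v^3 + 468*sqrt(2)*v^3 - 5408*v^2 - 2208*sqrt(2)*v^2 + 9984*sqrt(2)*v + 16640*v - 30720*sqrt(2)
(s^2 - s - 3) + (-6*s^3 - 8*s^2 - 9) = -6*s^3 - 7*s^2 - s - 12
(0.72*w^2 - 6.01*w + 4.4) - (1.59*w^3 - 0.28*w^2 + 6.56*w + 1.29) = -1.59*w^3 + 1.0*w^2 - 12.57*w + 3.11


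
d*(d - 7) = d^2 - 7*d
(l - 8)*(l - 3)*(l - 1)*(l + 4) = l^4 - 8*l^3 - 13*l^2 + 116*l - 96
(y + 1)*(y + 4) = y^2 + 5*y + 4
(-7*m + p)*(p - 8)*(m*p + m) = -7*m^2*p^2 + 49*m^2*p + 56*m^2 + m*p^3 - 7*m*p^2 - 8*m*p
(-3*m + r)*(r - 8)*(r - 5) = -3*m*r^2 + 39*m*r - 120*m + r^3 - 13*r^2 + 40*r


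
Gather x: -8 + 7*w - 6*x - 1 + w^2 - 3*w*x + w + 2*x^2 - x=w^2 + 8*w + 2*x^2 + x*(-3*w - 7) - 9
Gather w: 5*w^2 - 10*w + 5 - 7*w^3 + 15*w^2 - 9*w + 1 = -7*w^3 + 20*w^2 - 19*w + 6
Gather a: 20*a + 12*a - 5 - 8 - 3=32*a - 16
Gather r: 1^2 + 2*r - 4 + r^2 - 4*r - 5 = r^2 - 2*r - 8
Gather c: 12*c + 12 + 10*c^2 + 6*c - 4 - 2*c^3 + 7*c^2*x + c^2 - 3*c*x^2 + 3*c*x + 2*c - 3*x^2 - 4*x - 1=-2*c^3 + c^2*(7*x + 11) + c*(-3*x^2 + 3*x + 20) - 3*x^2 - 4*x + 7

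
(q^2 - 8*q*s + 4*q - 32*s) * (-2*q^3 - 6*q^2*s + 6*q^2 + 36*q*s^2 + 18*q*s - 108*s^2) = -2*q^5 + 10*q^4*s - 2*q^4 + 84*q^3*s^2 + 10*q^3*s + 24*q^3 - 288*q^2*s^3 + 84*q^2*s^2 - 120*q^2*s - 288*q*s^3 - 1008*q*s^2 + 3456*s^3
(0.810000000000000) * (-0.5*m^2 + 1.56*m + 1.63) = -0.405*m^2 + 1.2636*m + 1.3203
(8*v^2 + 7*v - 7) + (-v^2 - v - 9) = 7*v^2 + 6*v - 16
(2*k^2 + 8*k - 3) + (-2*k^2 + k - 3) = 9*k - 6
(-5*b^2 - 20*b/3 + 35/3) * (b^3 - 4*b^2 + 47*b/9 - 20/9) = -5*b^5 + 40*b^4/3 + 110*b^3/9 - 1900*b^2/27 + 2045*b/27 - 700/27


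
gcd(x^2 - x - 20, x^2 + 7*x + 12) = x + 4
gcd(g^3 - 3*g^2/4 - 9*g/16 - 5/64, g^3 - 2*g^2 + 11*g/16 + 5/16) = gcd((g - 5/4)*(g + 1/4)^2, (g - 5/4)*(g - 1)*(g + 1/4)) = g^2 - g - 5/16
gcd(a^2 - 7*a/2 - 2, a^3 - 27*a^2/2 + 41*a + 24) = a + 1/2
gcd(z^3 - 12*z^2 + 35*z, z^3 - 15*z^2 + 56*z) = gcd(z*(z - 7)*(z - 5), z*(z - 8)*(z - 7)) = z^2 - 7*z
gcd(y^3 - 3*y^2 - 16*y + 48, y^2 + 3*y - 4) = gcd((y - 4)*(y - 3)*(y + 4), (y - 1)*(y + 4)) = y + 4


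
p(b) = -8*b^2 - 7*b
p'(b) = -16*b - 7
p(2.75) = -79.75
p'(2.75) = -51.00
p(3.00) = -93.00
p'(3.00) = -55.00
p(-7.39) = -385.17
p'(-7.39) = 111.24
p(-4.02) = -101.14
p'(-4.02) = 57.32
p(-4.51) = -131.15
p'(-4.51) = 65.16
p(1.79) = -38.16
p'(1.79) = -35.64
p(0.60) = -7.08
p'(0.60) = -16.60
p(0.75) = -9.75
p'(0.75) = -19.00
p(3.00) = -93.00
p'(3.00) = -55.00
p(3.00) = -93.00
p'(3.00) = -55.00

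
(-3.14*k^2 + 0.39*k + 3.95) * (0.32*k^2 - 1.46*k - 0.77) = -1.0048*k^4 + 4.7092*k^3 + 3.1124*k^2 - 6.0673*k - 3.0415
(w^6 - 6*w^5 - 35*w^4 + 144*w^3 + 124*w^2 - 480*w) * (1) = w^6 - 6*w^5 - 35*w^4 + 144*w^3 + 124*w^2 - 480*w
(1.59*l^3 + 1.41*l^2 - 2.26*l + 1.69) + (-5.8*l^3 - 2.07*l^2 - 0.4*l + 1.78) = -4.21*l^3 - 0.66*l^2 - 2.66*l + 3.47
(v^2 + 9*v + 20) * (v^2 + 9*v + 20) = v^4 + 18*v^3 + 121*v^2 + 360*v + 400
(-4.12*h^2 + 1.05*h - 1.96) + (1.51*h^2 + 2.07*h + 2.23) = -2.61*h^2 + 3.12*h + 0.27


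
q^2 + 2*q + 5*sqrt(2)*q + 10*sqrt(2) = (q + 2)*(q + 5*sqrt(2))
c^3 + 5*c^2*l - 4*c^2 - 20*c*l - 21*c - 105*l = (c - 7)*(c + 3)*(c + 5*l)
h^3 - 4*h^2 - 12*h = h*(h - 6)*(h + 2)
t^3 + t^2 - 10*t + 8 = (t - 2)*(t - 1)*(t + 4)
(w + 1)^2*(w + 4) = w^3 + 6*w^2 + 9*w + 4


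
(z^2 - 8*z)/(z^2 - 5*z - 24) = z/(z + 3)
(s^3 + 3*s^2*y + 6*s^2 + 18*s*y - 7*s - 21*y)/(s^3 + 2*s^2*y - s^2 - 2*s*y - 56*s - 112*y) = (s^2 + 3*s*y - s - 3*y)/(s^2 + 2*s*y - 8*s - 16*y)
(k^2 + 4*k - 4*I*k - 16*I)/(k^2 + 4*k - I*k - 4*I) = (k - 4*I)/(k - I)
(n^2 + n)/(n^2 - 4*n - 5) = n/(n - 5)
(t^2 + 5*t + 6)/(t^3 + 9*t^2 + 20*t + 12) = (t + 3)/(t^2 + 7*t + 6)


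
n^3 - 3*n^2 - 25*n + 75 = (n - 5)*(n - 3)*(n + 5)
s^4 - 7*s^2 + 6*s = s*(s - 2)*(s - 1)*(s + 3)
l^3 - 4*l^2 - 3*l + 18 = (l - 3)^2*(l + 2)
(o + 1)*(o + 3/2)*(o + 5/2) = o^3 + 5*o^2 + 31*o/4 + 15/4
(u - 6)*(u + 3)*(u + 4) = u^3 + u^2 - 30*u - 72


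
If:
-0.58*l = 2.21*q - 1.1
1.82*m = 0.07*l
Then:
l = 1.89655172413793 - 3.81034482758621*q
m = 0.0729442970822281 - 0.146551724137931*q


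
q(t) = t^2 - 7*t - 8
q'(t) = 2*t - 7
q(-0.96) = -0.36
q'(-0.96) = -8.92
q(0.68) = -12.30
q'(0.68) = -5.64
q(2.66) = -19.54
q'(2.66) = -1.68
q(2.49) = -19.23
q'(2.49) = -2.02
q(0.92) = -13.59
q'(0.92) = -5.16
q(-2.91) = 20.84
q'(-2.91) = -12.82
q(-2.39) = 14.44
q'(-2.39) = -11.78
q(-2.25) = 12.81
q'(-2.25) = -11.50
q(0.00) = -8.00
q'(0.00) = -7.00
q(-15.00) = 322.00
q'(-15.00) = -37.00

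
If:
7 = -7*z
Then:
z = -1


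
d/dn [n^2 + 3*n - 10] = 2*n + 3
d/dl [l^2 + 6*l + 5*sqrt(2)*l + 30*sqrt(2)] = 2*l + 6 + 5*sqrt(2)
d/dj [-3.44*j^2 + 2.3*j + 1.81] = 2.3 - 6.88*j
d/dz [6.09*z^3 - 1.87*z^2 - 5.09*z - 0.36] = 18.27*z^2 - 3.74*z - 5.09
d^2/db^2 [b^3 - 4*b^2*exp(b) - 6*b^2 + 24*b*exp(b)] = -4*b^2*exp(b) + 8*b*exp(b) + 6*b + 40*exp(b) - 12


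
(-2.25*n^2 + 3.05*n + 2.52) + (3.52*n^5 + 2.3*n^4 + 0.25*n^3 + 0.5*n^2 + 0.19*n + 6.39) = 3.52*n^5 + 2.3*n^4 + 0.25*n^3 - 1.75*n^2 + 3.24*n + 8.91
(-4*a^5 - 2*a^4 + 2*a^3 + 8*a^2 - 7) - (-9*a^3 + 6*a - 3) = -4*a^5 - 2*a^4 + 11*a^3 + 8*a^2 - 6*a - 4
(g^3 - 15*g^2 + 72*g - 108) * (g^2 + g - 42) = g^5 - 14*g^4 + 15*g^3 + 594*g^2 - 3132*g + 4536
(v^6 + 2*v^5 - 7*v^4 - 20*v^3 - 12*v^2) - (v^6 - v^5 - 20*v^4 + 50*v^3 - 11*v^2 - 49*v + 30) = 3*v^5 + 13*v^4 - 70*v^3 - v^2 + 49*v - 30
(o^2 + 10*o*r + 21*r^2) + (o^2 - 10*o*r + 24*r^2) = 2*o^2 + 45*r^2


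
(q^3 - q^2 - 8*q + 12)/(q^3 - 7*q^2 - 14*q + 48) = (q - 2)/(q - 8)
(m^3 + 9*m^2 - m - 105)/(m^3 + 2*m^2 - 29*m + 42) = (m + 5)/(m - 2)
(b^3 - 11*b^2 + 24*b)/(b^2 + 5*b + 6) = b*(b^2 - 11*b + 24)/(b^2 + 5*b + 6)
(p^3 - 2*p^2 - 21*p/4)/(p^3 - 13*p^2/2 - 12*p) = (p - 7/2)/(p - 8)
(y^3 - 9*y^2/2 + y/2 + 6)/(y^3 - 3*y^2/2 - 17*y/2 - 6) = (2*y - 3)/(2*y + 3)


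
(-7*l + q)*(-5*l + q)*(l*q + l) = 35*l^3*q + 35*l^3 - 12*l^2*q^2 - 12*l^2*q + l*q^3 + l*q^2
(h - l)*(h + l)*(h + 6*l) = h^3 + 6*h^2*l - h*l^2 - 6*l^3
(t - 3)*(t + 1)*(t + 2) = t^3 - 7*t - 6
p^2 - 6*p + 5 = (p - 5)*(p - 1)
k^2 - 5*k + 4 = (k - 4)*(k - 1)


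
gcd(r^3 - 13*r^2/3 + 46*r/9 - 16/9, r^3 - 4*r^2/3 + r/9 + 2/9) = r^2 - 5*r/3 + 2/3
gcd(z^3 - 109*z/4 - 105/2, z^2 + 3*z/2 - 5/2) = z + 5/2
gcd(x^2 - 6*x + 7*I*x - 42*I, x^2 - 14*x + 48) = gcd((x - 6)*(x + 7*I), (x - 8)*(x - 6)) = x - 6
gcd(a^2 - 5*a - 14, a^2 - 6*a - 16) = a + 2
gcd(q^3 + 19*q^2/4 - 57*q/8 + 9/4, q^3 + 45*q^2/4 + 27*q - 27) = q^2 + 21*q/4 - 9/2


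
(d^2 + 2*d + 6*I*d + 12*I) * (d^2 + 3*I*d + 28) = d^4 + 2*d^3 + 9*I*d^3 + 10*d^2 + 18*I*d^2 + 20*d + 168*I*d + 336*I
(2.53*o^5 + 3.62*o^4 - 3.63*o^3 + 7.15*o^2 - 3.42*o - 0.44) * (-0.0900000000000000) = -0.2277*o^5 - 0.3258*o^4 + 0.3267*o^3 - 0.6435*o^2 + 0.3078*o + 0.0396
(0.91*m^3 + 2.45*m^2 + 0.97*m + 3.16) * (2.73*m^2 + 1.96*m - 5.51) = 2.4843*m^5 + 8.4721*m^4 + 2.436*m^3 - 2.9715*m^2 + 0.8489*m - 17.4116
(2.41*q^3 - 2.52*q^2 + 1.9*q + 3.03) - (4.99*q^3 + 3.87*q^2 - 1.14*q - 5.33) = -2.58*q^3 - 6.39*q^2 + 3.04*q + 8.36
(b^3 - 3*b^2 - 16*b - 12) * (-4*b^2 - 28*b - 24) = -4*b^5 - 16*b^4 + 124*b^3 + 568*b^2 + 720*b + 288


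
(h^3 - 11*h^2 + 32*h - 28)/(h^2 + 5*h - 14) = (h^2 - 9*h + 14)/(h + 7)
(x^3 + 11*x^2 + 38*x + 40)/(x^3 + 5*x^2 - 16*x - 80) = (x + 2)/(x - 4)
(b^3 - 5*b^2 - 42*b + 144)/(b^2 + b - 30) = (b^2 - 11*b + 24)/(b - 5)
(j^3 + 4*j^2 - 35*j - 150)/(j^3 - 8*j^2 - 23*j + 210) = (j + 5)/(j - 7)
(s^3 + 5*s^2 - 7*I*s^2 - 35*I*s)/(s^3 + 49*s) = (s + 5)/(s + 7*I)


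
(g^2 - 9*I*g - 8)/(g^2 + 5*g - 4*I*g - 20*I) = (g^2 - 9*I*g - 8)/(g^2 + g*(5 - 4*I) - 20*I)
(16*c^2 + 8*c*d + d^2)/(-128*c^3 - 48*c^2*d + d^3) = -1/(8*c - d)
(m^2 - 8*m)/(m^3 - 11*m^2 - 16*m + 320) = m/(m^2 - 3*m - 40)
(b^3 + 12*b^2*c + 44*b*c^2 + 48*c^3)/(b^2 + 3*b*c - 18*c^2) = (b^2 + 6*b*c + 8*c^2)/(b - 3*c)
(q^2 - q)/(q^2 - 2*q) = (q - 1)/(q - 2)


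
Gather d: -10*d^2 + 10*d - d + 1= -10*d^2 + 9*d + 1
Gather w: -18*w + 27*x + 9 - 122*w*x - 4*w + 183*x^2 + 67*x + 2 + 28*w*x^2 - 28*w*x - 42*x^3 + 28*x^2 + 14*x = w*(28*x^2 - 150*x - 22) - 42*x^3 + 211*x^2 + 108*x + 11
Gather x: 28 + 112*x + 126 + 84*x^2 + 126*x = 84*x^2 + 238*x + 154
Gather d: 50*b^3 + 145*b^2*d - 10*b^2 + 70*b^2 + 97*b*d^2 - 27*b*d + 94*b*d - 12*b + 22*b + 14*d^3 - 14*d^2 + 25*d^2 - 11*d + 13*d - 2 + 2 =50*b^3 + 60*b^2 + 10*b + 14*d^3 + d^2*(97*b + 11) + d*(145*b^2 + 67*b + 2)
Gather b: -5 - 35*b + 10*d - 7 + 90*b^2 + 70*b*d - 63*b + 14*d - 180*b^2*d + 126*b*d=b^2*(90 - 180*d) + b*(196*d - 98) + 24*d - 12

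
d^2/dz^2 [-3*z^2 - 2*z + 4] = -6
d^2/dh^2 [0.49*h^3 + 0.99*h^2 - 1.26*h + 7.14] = 2.94*h + 1.98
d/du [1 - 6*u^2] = -12*u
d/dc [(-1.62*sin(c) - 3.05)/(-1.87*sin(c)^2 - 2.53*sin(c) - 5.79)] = (-3.0294*sin(c)^2 - 11.407*sin(c) + 1.6633)*cos(c)/(3.4969*sin(c)^4 + 9.4622*sin(c)^3 + 28.0555*sin(c)^2 + 29.2974*sin(c) + 33.5241)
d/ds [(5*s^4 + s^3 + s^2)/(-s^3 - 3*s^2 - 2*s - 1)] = s*(-5*s^5 - 30*s^4 - 32*s^3 - 24*s^2 - 5*s - 2)/(s^6 + 6*s^5 + 13*s^4 + 14*s^3 + 10*s^2 + 4*s + 1)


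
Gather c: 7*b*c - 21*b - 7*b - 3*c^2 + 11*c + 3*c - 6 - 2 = -28*b - 3*c^2 + c*(7*b + 14) - 8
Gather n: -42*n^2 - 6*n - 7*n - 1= -42*n^2 - 13*n - 1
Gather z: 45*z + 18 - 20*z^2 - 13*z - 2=-20*z^2 + 32*z + 16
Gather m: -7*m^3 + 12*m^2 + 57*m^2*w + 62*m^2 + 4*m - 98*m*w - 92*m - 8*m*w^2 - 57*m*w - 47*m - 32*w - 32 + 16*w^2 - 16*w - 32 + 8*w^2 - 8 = -7*m^3 + m^2*(57*w + 74) + m*(-8*w^2 - 155*w - 135) + 24*w^2 - 48*w - 72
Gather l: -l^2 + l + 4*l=-l^2 + 5*l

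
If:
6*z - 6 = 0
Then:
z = 1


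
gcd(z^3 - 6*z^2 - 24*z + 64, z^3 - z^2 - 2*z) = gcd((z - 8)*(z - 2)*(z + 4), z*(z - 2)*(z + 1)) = z - 2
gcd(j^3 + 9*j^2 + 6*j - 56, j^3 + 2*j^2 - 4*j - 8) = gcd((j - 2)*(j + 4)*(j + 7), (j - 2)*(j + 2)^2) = j - 2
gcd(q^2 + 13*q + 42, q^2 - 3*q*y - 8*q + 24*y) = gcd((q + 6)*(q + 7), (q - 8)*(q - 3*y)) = 1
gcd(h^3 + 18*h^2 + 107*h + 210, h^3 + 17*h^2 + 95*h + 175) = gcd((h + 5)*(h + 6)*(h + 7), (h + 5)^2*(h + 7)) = h^2 + 12*h + 35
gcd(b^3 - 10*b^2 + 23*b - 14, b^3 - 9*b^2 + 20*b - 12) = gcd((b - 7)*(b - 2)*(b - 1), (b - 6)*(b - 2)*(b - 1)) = b^2 - 3*b + 2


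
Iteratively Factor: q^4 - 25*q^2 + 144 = (q - 3)*(q^3 + 3*q^2 - 16*q - 48) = (q - 3)*(q + 4)*(q^2 - q - 12) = (q - 3)*(q + 3)*(q + 4)*(q - 4)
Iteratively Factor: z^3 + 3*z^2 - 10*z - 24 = (z + 4)*(z^2 - z - 6) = (z - 3)*(z + 4)*(z + 2)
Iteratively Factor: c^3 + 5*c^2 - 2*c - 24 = (c + 3)*(c^2 + 2*c - 8) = (c - 2)*(c + 3)*(c + 4)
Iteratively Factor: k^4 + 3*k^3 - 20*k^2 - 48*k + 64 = (k + 4)*(k^3 - k^2 - 16*k + 16) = (k + 4)^2*(k^2 - 5*k + 4) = (k - 1)*(k + 4)^2*(k - 4)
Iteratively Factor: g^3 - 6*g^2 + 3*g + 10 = (g - 5)*(g^2 - g - 2) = (g - 5)*(g + 1)*(g - 2)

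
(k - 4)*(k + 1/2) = k^2 - 7*k/2 - 2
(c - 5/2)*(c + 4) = c^2 + 3*c/2 - 10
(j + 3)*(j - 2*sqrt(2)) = j^2 - 2*sqrt(2)*j + 3*j - 6*sqrt(2)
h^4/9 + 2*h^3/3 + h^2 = h^2*(h/3 + 1)^2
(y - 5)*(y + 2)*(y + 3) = y^3 - 19*y - 30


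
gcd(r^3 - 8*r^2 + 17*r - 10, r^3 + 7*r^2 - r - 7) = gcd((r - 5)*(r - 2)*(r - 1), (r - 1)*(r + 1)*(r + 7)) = r - 1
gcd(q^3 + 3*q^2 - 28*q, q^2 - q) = q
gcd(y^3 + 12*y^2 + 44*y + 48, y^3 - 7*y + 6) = 1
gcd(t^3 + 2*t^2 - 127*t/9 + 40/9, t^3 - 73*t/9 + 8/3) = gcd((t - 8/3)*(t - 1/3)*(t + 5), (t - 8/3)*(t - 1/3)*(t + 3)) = t^2 - 3*t + 8/9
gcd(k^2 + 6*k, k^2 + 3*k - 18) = k + 6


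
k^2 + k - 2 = (k - 1)*(k + 2)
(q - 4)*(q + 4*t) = q^2 + 4*q*t - 4*q - 16*t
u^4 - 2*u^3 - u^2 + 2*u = u*(u - 2)*(u - 1)*(u + 1)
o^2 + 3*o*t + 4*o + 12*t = (o + 4)*(o + 3*t)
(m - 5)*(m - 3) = m^2 - 8*m + 15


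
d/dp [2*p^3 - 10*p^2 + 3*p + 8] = 6*p^2 - 20*p + 3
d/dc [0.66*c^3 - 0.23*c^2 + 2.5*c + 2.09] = 1.98*c^2 - 0.46*c + 2.5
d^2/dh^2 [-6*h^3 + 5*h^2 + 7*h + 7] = 10 - 36*h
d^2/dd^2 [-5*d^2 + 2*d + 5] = -10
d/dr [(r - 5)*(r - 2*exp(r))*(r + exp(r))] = (r - 5)*(r - 2*exp(r))*(exp(r) + 1) - (r - 5)*(r + exp(r))*(2*exp(r) - 1) + (r - 2*exp(r))*(r + exp(r))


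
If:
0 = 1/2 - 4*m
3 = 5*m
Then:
No Solution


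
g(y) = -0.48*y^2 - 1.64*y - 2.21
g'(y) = -0.96*y - 1.64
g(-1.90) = -0.83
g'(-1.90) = 0.18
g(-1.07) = -1.00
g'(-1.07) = -0.61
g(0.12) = -2.41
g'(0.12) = -1.76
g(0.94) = -4.18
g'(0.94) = -2.54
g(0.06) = -2.31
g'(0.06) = -1.70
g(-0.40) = -1.63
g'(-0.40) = -1.26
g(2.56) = -9.55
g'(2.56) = -4.10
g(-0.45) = -1.57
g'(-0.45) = -1.21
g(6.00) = -29.33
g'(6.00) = -7.40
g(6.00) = -29.33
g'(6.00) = -7.40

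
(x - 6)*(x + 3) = x^2 - 3*x - 18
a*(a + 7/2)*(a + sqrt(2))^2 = a^4 + 2*sqrt(2)*a^3 + 7*a^3/2 + 2*a^2 + 7*sqrt(2)*a^2 + 7*a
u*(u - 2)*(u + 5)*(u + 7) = u^4 + 10*u^3 + 11*u^2 - 70*u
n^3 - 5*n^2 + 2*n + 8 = (n - 4)*(n - 2)*(n + 1)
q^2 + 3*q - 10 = (q - 2)*(q + 5)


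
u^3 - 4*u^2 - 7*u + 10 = (u - 5)*(u - 1)*(u + 2)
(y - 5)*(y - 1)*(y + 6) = y^3 - 31*y + 30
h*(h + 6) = h^2 + 6*h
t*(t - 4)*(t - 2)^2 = t^4 - 8*t^3 + 20*t^2 - 16*t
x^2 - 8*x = x*(x - 8)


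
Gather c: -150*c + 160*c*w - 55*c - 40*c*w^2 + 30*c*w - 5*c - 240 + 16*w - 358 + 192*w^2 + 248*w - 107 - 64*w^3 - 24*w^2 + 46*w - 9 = c*(-40*w^2 + 190*w - 210) - 64*w^3 + 168*w^2 + 310*w - 714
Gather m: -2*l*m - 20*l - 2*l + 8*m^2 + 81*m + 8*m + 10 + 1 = -22*l + 8*m^2 + m*(89 - 2*l) + 11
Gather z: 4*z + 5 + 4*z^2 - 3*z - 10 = 4*z^2 + z - 5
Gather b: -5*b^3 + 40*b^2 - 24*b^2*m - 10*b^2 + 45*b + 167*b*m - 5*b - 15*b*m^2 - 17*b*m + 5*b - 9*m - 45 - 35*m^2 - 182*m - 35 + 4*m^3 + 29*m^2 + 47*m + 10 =-5*b^3 + b^2*(30 - 24*m) + b*(-15*m^2 + 150*m + 45) + 4*m^3 - 6*m^2 - 144*m - 70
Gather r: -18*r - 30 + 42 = 12 - 18*r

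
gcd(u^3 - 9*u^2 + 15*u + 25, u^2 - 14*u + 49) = 1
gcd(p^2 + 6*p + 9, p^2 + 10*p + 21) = p + 3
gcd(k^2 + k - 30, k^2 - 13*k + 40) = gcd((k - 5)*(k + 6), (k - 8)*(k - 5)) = k - 5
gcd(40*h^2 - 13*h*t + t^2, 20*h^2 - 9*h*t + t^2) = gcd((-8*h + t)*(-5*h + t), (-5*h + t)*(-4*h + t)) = -5*h + t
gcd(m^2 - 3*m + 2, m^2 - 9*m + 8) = m - 1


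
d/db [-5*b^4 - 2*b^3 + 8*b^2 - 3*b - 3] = -20*b^3 - 6*b^2 + 16*b - 3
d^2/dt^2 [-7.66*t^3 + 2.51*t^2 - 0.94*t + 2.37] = 5.02 - 45.96*t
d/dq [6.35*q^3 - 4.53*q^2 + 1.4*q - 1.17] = 19.05*q^2 - 9.06*q + 1.4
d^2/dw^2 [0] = 0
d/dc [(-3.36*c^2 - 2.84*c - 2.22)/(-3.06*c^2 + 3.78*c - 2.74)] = (-21.3912*c^2 + 4.8264*c + 16.1732)/(9.3636*c^4 - 23.1336*c^3 + 31.0572*c^2 - 20.7144*c + 7.5076)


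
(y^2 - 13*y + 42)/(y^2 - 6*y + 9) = (y^2 - 13*y + 42)/(y^2 - 6*y + 9)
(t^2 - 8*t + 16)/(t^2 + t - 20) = (t - 4)/(t + 5)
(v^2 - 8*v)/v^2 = (v - 8)/v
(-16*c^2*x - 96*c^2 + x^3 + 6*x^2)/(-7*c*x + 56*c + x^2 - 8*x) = (16*c^2*x + 96*c^2 - x^3 - 6*x^2)/(7*c*x - 56*c - x^2 + 8*x)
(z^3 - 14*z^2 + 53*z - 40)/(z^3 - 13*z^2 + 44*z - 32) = (z - 5)/(z - 4)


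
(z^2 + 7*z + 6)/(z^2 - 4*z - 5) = (z + 6)/(z - 5)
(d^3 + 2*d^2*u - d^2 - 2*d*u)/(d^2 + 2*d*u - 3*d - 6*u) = d*(d - 1)/(d - 3)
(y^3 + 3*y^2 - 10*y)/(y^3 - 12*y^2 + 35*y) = (y^2 + 3*y - 10)/(y^2 - 12*y + 35)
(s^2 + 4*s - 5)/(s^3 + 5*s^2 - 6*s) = (s + 5)/(s*(s + 6))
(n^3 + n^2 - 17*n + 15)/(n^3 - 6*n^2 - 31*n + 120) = (n - 1)/(n - 8)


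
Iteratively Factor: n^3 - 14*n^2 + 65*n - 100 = (n - 5)*(n^2 - 9*n + 20) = (n - 5)*(n - 4)*(n - 5)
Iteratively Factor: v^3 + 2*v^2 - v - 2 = (v - 1)*(v^2 + 3*v + 2) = (v - 1)*(v + 2)*(v + 1)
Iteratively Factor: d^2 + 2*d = (d + 2)*(d)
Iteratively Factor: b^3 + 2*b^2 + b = (b + 1)*(b^2 + b) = b*(b + 1)*(b + 1)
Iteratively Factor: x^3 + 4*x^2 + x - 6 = (x + 3)*(x^2 + x - 2) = (x + 2)*(x + 3)*(x - 1)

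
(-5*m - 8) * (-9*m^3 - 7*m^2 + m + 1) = 45*m^4 + 107*m^3 + 51*m^2 - 13*m - 8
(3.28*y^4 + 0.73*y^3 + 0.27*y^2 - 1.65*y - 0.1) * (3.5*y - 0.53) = 11.48*y^5 + 0.8166*y^4 + 0.5581*y^3 - 5.9181*y^2 + 0.5245*y + 0.053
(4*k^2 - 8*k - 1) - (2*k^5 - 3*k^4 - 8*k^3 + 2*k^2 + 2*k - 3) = -2*k^5 + 3*k^4 + 8*k^3 + 2*k^2 - 10*k + 2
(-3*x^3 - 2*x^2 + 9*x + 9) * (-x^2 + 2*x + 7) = 3*x^5 - 4*x^4 - 34*x^3 - 5*x^2 + 81*x + 63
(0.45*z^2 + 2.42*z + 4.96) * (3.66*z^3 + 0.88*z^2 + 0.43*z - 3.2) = 1.647*z^5 + 9.2532*z^4 + 20.4767*z^3 + 3.9654*z^2 - 5.6112*z - 15.872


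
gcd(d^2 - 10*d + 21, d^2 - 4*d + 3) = d - 3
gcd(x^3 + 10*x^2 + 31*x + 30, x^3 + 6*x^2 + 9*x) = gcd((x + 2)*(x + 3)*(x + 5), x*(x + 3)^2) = x + 3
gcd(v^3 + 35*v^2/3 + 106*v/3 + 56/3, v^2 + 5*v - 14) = v + 7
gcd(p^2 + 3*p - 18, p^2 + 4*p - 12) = p + 6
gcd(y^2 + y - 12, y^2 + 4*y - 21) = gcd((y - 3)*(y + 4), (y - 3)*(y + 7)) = y - 3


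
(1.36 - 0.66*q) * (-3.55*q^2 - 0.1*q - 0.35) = 2.343*q^3 - 4.762*q^2 + 0.095*q - 0.476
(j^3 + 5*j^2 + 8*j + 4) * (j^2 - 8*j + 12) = j^5 - 3*j^4 - 20*j^3 + 64*j + 48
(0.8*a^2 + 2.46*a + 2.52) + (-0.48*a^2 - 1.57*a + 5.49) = 0.32*a^2 + 0.89*a + 8.01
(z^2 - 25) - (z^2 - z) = z - 25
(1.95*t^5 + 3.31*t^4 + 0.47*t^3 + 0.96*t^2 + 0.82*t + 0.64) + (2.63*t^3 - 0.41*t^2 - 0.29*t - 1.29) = 1.95*t^5 + 3.31*t^4 + 3.1*t^3 + 0.55*t^2 + 0.53*t - 0.65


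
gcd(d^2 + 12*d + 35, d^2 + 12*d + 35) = d^2 + 12*d + 35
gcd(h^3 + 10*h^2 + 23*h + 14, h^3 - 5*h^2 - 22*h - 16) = h^2 + 3*h + 2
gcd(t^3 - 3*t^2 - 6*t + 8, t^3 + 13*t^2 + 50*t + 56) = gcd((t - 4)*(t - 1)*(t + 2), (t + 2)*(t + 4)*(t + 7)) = t + 2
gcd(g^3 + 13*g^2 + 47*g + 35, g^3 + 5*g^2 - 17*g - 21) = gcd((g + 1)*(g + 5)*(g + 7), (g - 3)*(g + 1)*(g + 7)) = g^2 + 8*g + 7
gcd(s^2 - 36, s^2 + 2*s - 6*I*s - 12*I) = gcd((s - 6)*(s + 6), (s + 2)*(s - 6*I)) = 1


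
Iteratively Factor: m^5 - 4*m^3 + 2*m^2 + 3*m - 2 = (m - 1)*(m^4 + m^3 - 3*m^2 - m + 2) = (m - 1)^2*(m^3 + 2*m^2 - m - 2) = (m - 1)^2*(m + 2)*(m^2 - 1) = (m - 1)^2*(m + 1)*(m + 2)*(m - 1)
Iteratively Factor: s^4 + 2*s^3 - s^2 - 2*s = (s - 1)*(s^3 + 3*s^2 + 2*s) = (s - 1)*(s + 1)*(s^2 + 2*s) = s*(s - 1)*(s + 1)*(s + 2)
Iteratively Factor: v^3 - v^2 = (v)*(v^2 - v) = v^2*(v - 1)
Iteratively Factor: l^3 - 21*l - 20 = (l - 5)*(l^2 + 5*l + 4) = (l - 5)*(l + 4)*(l + 1)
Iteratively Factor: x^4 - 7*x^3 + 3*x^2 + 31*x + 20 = (x + 1)*(x^3 - 8*x^2 + 11*x + 20) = (x + 1)^2*(x^2 - 9*x + 20) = (x - 4)*(x + 1)^2*(x - 5)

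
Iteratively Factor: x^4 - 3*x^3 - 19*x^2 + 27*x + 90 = (x + 2)*(x^3 - 5*x^2 - 9*x + 45) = (x + 2)*(x + 3)*(x^2 - 8*x + 15) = (x - 5)*(x + 2)*(x + 3)*(x - 3)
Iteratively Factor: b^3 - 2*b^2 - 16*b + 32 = (b + 4)*(b^2 - 6*b + 8) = (b - 2)*(b + 4)*(b - 4)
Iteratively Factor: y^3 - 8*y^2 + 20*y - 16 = (y - 2)*(y^2 - 6*y + 8) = (y - 2)^2*(y - 4)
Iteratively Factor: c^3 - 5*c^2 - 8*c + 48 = (c + 3)*(c^2 - 8*c + 16) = (c - 4)*(c + 3)*(c - 4)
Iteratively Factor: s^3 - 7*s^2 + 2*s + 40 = (s - 5)*(s^2 - 2*s - 8) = (s - 5)*(s + 2)*(s - 4)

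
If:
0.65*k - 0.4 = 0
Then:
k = 0.62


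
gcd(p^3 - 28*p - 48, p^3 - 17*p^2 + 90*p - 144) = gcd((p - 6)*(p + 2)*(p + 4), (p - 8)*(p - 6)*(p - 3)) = p - 6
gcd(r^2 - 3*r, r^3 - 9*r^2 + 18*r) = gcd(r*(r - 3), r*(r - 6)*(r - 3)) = r^2 - 3*r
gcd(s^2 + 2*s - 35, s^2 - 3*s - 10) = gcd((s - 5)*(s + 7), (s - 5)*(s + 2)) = s - 5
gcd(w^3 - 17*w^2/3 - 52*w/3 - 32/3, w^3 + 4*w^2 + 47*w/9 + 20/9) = w^2 + 7*w/3 + 4/3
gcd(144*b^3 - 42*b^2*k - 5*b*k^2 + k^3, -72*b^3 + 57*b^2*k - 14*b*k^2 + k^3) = 24*b^2 - 11*b*k + k^2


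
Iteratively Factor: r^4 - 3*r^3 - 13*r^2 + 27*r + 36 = (r + 3)*(r^3 - 6*r^2 + 5*r + 12) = (r + 1)*(r + 3)*(r^2 - 7*r + 12) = (r - 4)*(r + 1)*(r + 3)*(r - 3)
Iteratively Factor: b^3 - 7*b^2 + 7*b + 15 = (b - 3)*(b^2 - 4*b - 5) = (b - 3)*(b + 1)*(b - 5)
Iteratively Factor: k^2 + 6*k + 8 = (k + 2)*(k + 4)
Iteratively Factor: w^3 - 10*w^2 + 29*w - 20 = (w - 1)*(w^2 - 9*w + 20) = (w - 4)*(w - 1)*(w - 5)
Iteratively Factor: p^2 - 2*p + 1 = (p - 1)*(p - 1)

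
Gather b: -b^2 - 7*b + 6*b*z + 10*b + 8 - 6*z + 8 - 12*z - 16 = -b^2 + b*(6*z + 3) - 18*z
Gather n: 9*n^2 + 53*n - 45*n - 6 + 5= 9*n^2 + 8*n - 1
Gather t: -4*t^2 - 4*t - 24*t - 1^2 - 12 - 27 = -4*t^2 - 28*t - 40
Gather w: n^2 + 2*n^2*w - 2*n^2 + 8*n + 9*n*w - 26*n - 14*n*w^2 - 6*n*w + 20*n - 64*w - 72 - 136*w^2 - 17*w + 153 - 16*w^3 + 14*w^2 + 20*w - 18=-n^2 + 2*n - 16*w^3 + w^2*(-14*n - 122) + w*(2*n^2 + 3*n - 61) + 63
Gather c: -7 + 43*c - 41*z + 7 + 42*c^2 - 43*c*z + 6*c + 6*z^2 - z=42*c^2 + c*(49 - 43*z) + 6*z^2 - 42*z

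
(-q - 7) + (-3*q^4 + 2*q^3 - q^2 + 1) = -3*q^4 + 2*q^3 - q^2 - q - 6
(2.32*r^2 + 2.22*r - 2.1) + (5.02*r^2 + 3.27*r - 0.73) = 7.34*r^2 + 5.49*r - 2.83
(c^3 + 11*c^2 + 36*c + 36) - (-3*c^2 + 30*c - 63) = c^3 + 14*c^2 + 6*c + 99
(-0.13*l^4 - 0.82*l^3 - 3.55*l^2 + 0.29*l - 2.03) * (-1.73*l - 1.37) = 0.2249*l^5 + 1.5967*l^4 + 7.2649*l^3 + 4.3618*l^2 + 3.1146*l + 2.7811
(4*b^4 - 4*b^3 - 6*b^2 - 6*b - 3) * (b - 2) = 4*b^5 - 12*b^4 + 2*b^3 + 6*b^2 + 9*b + 6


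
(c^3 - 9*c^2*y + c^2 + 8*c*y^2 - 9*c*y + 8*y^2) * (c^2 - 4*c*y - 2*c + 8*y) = c^5 - 13*c^4*y - c^4 + 44*c^3*y^2 + 13*c^3*y - 2*c^3 - 32*c^2*y^3 - 44*c^2*y^2 + 26*c^2*y + 32*c*y^3 - 88*c*y^2 + 64*y^3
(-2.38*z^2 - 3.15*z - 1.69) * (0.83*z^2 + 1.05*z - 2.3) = -1.9754*z^4 - 5.1135*z^3 + 0.763799999999999*z^2 + 5.4705*z + 3.887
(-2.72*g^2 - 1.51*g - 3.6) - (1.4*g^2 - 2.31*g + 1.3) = -4.12*g^2 + 0.8*g - 4.9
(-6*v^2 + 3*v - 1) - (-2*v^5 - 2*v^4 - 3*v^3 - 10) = 2*v^5 + 2*v^4 + 3*v^3 - 6*v^2 + 3*v + 9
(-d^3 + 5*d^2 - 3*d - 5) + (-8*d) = -d^3 + 5*d^2 - 11*d - 5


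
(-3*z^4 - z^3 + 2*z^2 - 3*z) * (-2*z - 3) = 6*z^5 + 11*z^4 - z^3 + 9*z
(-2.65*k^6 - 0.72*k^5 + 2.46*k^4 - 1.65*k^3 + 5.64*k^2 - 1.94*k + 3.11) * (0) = 0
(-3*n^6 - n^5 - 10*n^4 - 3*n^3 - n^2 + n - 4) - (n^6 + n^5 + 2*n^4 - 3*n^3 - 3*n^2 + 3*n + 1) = -4*n^6 - 2*n^5 - 12*n^4 + 2*n^2 - 2*n - 5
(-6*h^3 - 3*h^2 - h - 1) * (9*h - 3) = -54*h^4 - 9*h^3 - 6*h + 3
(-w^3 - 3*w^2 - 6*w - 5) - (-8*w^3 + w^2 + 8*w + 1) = 7*w^3 - 4*w^2 - 14*w - 6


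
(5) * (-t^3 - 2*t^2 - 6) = -5*t^3 - 10*t^2 - 30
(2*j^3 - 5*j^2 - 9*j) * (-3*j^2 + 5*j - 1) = -6*j^5 + 25*j^4 - 40*j^2 + 9*j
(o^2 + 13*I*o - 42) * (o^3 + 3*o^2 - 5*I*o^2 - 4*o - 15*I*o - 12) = o^5 + 3*o^4 + 8*I*o^4 + 19*o^3 + 24*I*o^3 + 57*o^2 + 158*I*o^2 + 168*o + 474*I*o + 504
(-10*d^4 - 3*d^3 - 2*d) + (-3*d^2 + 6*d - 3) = -10*d^4 - 3*d^3 - 3*d^2 + 4*d - 3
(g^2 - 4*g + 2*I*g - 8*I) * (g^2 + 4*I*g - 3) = g^4 - 4*g^3 + 6*I*g^3 - 11*g^2 - 24*I*g^2 + 44*g - 6*I*g + 24*I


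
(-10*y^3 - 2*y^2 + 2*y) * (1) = -10*y^3 - 2*y^2 + 2*y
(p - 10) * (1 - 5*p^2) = -5*p^3 + 50*p^2 + p - 10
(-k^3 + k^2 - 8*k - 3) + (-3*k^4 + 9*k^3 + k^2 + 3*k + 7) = -3*k^4 + 8*k^3 + 2*k^2 - 5*k + 4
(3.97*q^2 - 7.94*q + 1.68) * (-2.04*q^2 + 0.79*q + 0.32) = -8.0988*q^4 + 19.3339*q^3 - 8.4294*q^2 - 1.2136*q + 0.5376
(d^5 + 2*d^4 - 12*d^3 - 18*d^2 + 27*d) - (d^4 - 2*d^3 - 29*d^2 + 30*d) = d^5 + d^4 - 10*d^3 + 11*d^2 - 3*d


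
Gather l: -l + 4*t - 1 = -l + 4*t - 1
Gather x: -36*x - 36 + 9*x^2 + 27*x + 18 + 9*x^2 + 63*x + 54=18*x^2 + 54*x + 36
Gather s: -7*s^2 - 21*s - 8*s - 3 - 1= -7*s^2 - 29*s - 4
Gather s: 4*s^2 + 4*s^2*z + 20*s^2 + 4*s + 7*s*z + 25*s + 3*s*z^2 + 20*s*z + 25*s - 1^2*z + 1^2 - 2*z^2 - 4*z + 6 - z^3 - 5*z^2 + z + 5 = s^2*(4*z + 24) + s*(3*z^2 + 27*z + 54) - z^3 - 7*z^2 - 4*z + 12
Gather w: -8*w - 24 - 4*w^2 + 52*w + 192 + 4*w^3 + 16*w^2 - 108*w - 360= 4*w^3 + 12*w^2 - 64*w - 192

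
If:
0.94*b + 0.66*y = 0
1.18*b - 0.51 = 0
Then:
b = 0.43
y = -0.62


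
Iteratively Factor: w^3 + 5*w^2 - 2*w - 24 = (w - 2)*(w^2 + 7*w + 12) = (w - 2)*(w + 3)*(w + 4)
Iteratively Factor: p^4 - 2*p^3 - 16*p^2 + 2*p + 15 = (p - 5)*(p^3 + 3*p^2 - p - 3) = (p - 5)*(p + 3)*(p^2 - 1) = (p - 5)*(p + 1)*(p + 3)*(p - 1)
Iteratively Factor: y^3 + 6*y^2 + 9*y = (y + 3)*(y^2 + 3*y) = (y + 3)^2*(y)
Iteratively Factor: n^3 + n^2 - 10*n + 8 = (n - 1)*(n^2 + 2*n - 8) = (n - 1)*(n + 4)*(n - 2)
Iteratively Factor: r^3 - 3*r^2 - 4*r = (r - 4)*(r^2 + r) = r*(r - 4)*(r + 1)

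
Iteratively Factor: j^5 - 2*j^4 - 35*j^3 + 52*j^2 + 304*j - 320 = (j - 5)*(j^4 + 3*j^3 - 20*j^2 - 48*j + 64) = (j - 5)*(j - 4)*(j^3 + 7*j^2 + 8*j - 16) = (j - 5)*(j - 4)*(j + 4)*(j^2 + 3*j - 4) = (j - 5)*(j - 4)*(j - 1)*(j + 4)*(j + 4)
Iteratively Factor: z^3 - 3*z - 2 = (z + 1)*(z^2 - z - 2) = (z - 2)*(z + 1)*(z + 1)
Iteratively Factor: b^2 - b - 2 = (b + 1)*(b - 2)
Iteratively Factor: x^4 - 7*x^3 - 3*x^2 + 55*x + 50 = (x + 1)*(x^3 - 8*x^2 + 5*x + 50) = (x + 1)*(x + 2)*(x^2 - 10*x + 25) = (x - 5)*(x + 1)*(x + 2)*(x - 5)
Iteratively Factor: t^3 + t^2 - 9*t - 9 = (t + 1)*(t^2 - 9) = (t - 3)*(t + 1)*(t + 3)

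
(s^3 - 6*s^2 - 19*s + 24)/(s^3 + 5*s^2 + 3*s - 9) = (s - 8)/(s + 3)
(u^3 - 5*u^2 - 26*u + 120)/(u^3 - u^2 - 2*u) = (-u^3 + 5*u^2 + 26*u - 120)/(u*(-u^2 + u + 2))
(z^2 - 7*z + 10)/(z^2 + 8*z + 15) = (z^2 - 7*z + 10)/(z^2 + 8*z + 15)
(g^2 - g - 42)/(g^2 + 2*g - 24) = (g - 7)/(g - 4)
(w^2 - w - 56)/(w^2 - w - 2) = (-w^2 + w + 56)/(-w^2 + w + 2)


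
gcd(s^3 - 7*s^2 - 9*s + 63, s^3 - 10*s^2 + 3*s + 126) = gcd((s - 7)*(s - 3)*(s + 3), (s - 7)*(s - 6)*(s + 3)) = s^2 - 4*s - 21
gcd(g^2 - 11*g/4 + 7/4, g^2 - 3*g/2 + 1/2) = g - 1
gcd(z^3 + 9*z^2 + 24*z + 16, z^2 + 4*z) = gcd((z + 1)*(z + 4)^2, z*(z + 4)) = z + 4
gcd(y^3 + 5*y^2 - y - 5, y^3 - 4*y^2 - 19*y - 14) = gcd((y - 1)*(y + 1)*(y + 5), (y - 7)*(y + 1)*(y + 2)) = y + 1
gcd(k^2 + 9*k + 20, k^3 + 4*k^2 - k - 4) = k + 4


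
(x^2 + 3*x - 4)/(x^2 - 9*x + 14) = (x^2 + 3*x - 4)/(x^2 - 9*x + 14)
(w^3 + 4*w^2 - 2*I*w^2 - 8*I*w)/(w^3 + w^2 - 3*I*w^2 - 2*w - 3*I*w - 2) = w*(w + 4)/(w^2 + w*(1 - I) - I)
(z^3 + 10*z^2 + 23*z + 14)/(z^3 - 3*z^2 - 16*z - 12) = (z + 7)/(z - 6)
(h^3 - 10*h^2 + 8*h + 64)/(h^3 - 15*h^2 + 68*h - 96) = (h + 2)/(h - 3)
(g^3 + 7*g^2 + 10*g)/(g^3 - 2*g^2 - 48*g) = (g^2 + 7*g + 10)/(g^2 - 2*g - 48)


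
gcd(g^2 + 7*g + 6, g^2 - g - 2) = g + 1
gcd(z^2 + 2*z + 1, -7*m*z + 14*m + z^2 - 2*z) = 1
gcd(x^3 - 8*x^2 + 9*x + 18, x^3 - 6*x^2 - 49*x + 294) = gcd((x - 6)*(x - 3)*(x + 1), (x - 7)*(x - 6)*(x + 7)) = x - 6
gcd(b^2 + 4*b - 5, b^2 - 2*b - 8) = 1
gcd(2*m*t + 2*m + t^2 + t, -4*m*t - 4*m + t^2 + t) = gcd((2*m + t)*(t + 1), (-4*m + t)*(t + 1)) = t + 1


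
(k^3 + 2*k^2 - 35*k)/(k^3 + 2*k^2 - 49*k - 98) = k*(k - 5)/(k^2 - 5*k - 14)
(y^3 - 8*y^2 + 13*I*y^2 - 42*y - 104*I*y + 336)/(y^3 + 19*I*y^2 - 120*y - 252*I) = (y - 8)/(y + 6*I)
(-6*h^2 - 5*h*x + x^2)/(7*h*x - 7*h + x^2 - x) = (-6*h^2 - 5*h*x + x^2)/(7*h*x - 7*h + x^2 - x)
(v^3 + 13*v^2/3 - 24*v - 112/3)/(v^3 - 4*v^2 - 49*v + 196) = (v + 4/3)/(v - 7)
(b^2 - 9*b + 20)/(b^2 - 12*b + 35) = (b - 4)/(b - 7)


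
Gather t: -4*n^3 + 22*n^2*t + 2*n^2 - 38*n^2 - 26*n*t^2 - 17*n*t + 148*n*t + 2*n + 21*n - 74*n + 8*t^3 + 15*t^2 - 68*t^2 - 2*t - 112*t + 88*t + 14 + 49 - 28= -4*n^3 - 36*n^2 - 51*n + 8*t^3 + t^2*(-26*n - 53) + t*(22*n^2 + 131*n - 26) + 35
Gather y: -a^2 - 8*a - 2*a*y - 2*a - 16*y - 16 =-a^2 - 10*a + y*(-2*a - 16) - 16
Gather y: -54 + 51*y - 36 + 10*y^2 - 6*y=10*y^2 + 45*y - 90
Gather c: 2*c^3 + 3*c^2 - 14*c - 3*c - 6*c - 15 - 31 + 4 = 2*c^3 + 3*c^2 - 23*c - 42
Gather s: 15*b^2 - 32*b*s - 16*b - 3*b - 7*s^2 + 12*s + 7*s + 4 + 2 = 15*b^2 - 19*b - 7*s^2 + s*(19 - 32*b) + 6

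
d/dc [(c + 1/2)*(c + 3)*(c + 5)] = 3*c^2 + 17*c + 19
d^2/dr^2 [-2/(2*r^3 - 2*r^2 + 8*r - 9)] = 8*((3*r - 1)*(2*r^3 - 2*r^2 + 8*r - 9) - 2*(3*r^2 - 2*r + 4)^2)/(2*r^3 - 2*r^2 + 8*r - 9)^3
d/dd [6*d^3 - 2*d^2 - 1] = 2*d*(9*d - 2)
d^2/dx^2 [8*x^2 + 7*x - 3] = 16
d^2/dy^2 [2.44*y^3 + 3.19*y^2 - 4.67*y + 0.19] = 14.64*y + 6.38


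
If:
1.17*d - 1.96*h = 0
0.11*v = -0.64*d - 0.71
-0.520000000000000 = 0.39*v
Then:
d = -0.88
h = -0.53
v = -1.33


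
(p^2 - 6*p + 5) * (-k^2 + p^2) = -k^2*p^2 + 6*k^2*p - 5*k^2 + p^4 - 6*p^3 + 5*p^2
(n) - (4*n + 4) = -3*n - 4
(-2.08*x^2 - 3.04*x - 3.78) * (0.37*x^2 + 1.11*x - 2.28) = -0.7696*x^4 - 3.4336*x^3 - 0.0306000000000006*x^2 + 2.7354*x + 8.6184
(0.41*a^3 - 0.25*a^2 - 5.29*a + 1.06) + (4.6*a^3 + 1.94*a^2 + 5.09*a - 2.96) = 5.01*a^3 + 1.69*a^2 - 0.2*a - 1.9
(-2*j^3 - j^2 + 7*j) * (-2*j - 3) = 4*j^4 + 8*j^3 - 11*j^2 - 21*j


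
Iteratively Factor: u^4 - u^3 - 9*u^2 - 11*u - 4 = (u - 4)*(u^3 + 3*u^2 + 3*u + 1) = (u - 4)*(u + 1)*(u^2 + 2*u + 1) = (u - 4)*(u + 1)^2*(u + 1)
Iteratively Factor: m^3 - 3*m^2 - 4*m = (m + 1)*(m^2 - 4*m) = m*(m + 1)*(m - 4)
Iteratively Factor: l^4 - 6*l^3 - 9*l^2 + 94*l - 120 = (l + 4)*(l^3 - 10*l^2 + 31*l - 30) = (l - 3)*(l + 4)*(l^2 - 7*l + 10) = (l - 3)*(l - 2)*(l + 4)*(l - 5)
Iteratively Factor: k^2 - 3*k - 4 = (k + 1)*(k - 4)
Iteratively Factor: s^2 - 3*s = (s)*(s - 3)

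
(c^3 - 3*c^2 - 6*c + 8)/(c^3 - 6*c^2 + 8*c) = (c^2 + c - 2)/(c*(c - 2))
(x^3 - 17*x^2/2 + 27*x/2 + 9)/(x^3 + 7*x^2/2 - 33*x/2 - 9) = (x - 6)/(x + 6)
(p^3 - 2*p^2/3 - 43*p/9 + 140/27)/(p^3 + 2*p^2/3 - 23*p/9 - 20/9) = (9*p^2 + 9*p - 28)/(3*(3*p^2 + 7*p + 4))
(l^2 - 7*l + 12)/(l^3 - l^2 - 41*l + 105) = (l - 4)/(l^2 + 2*l - 35)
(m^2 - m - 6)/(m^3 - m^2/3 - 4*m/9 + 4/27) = 27*(m^2 - m - 6)/(27*m^3 - 9*m^2 - 12*m + 4)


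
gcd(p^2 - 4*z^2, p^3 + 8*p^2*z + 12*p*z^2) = p + 2*z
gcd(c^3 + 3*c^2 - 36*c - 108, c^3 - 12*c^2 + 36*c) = c - 6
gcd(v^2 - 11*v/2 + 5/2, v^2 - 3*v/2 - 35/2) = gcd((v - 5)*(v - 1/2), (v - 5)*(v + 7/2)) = v - 5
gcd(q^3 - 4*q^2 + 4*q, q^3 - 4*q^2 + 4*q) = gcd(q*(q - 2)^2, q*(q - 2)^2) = q^3 - 4*q^2 + 4*q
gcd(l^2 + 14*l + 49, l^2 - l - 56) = l + 7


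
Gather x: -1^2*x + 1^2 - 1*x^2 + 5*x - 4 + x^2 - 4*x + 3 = 0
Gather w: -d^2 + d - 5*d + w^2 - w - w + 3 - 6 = -d^2 - 4*d + w^2 - 2*w - 3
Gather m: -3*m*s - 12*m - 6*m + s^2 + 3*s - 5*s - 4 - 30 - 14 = m*(-3*s - 18) + s^2 - 2*s - 48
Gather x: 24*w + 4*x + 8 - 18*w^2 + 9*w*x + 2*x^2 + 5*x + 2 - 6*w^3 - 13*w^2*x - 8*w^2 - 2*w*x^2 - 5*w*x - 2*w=-6*w^3 - 26*w^2 + 22*w + x^2*(2 - 2*w) + x*(-13*w^2 + 4*w + 9) + 10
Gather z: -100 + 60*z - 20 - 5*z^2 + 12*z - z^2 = -6*z^2 + 72*z - 120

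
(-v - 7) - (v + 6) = -2*v - 13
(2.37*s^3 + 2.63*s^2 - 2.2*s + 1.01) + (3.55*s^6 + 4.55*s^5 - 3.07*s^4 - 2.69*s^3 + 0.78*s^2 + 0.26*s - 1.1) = 3.55*s^6 + 4.55*s^5 - 3.07*s^4 - 0.32*s^3 + 3.41*s^2 - 1.94*s - 0.0900000000000001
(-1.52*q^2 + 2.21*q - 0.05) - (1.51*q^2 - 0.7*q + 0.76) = -3.03*q^2 + 2.91*q - 0.81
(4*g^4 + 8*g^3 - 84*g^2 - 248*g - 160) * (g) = 4*g^5 + 8*g^4 - 84*g^3 - 248*g^2 - 160*g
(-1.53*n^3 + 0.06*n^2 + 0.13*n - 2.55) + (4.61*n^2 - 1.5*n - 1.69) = -1.53*n^3 + 4.67*n^2 - 1.37*n - 4.24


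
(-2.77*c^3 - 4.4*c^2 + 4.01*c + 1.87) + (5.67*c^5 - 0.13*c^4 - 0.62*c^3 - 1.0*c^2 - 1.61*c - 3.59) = 5.67*c^5 - 0.13*c^4 - 3.39*c^3 - 5.4*c^2 + 2.4*c - 1.72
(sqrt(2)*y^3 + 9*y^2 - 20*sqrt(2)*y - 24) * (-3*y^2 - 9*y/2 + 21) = -3*sqrt(2)*y^5 - 27*y^4 - 9*sqrt(2)*y^4/2 - 81*y^3/2 + 81*sqrt(2)*y^3 + 90*sqrt(2)*y^2 + 261*y^2 - 420*sqrt(2)*y + 108*y - 504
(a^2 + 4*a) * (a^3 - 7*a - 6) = a^5 + 4*a^4 - 7*a^3 - 34*a^2 - 24*a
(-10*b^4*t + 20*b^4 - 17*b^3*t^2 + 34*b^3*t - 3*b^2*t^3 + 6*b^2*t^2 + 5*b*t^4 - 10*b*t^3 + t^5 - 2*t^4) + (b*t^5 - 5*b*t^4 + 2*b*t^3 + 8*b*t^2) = -10*b^4*t + 20*b^4 - 17*b^3*t^2 + 34*b^3*t - 3*b^2*t^3 + 6*b^2*t^2 + b*t^5 - 8*b*t^3 + 8*b*t^2 + t^5 - 2*t^4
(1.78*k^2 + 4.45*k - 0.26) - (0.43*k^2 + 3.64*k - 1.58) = 1.35*k^2 + 0.81*k + 1.32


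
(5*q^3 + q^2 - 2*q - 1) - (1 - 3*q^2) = 5*q^3 + 4*q^2 - 2*q - 2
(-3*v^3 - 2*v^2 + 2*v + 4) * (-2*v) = 6*v^4 + 4*v^3 - 4*v^2 - 8*v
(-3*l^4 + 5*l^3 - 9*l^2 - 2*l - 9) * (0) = 0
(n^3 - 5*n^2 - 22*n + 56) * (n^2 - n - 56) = n^5 - 6*n^4 - 73*n^3 + 358*n^2 + 1176*n - 3136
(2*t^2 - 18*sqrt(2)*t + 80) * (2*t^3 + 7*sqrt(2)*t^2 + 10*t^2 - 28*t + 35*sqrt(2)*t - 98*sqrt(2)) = 4*t^5 - 22*sqrt(2)*t^4 + 20*t^4 - 110*sqrt(2)*t^3 - 148*t^3 - 460*t^2 + 868*sqrt(2)*t^2 + 1288*t + 2800*sqrt(2)*t - 7840*sqrt(2)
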